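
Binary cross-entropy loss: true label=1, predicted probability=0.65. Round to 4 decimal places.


For y=1: Loss = -log(p)
= -log(0.65)
= -(-0.4308)
= 0.4308

0.4308


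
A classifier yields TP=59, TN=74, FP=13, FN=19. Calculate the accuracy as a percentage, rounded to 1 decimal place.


Accuracy = (TP + TN) / (TP + TN + FP + FN) * 100
= (59 + 74) / (59 + 74 + 13 + 19)
= 133 / 165
= 0.8061
= 80.6%

80.6


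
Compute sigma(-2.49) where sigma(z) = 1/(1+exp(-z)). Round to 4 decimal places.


sigmoid(z) = 1 / (1 + exp(-z))
exp(-(-2.49)) = exp(2.49) = 12.0613
1 + 12.0613 = 13.0613
1 / 13.0613 = 0.0766

0.0766


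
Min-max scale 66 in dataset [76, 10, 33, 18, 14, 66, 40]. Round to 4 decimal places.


Min = 10, Max = 76
Range = 76 - 10 = 66
Scaled = (x - min) / (max - min)
= (66 - 10) / 66
= 56 / 66
= 0.8485

0.8485


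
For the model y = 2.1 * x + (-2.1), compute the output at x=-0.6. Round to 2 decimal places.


y = 2.1 * -0.6 + (-2.1)
= -1.26 + (-2.1)
= -3.36

-3.36


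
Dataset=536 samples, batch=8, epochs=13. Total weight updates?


Iterations per epoch = 536 / 8 = 67
Total updates = iterations_per_epoch * epochs
= 67 * 13
= 871

871


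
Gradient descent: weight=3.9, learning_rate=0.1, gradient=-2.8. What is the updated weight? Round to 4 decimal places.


w_new = w_old - lr * gradient
= 3.9 - 0.1 * -2.8
= 3.9 - (-0.28)
= 4.1800

4.1800


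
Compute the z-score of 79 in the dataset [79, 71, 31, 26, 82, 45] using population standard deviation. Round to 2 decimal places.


Mean = (79 + 71 + 31 + 26 + 82 + 45) / 6 = 55.6667
Variance = sum((x_i - mean)^2) / n = 512.5556
Std = sqrt(512.5556) = 22.6397
Z = (x - mean) / std
= (79 - 55.6667) / 22.6397
= 23.3333 / 22.6397
= 1.03

1.03


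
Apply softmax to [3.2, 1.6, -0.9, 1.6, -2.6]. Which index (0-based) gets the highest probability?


Softmax is a monotonic transformation, so it preserves the argmax.
We need to find the index of the maximum logit.
Index 0: 3.2
Index 1: 1.6
Index 2: -0.9
Index 3: 1.6
Index 4: -2.6
Maximum logit = 3.2 at index 0

0


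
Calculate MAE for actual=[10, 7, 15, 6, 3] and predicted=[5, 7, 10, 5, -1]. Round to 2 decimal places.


Absolute errors: [5, 0, 5, 1, 4]
Sum of absolute errors = 15
MAE = 15 / 5 = 3.00

3.00


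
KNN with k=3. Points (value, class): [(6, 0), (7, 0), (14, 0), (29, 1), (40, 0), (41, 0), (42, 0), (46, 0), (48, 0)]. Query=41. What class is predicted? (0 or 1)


Distances from query 41:
Point 41 (class 0): distance = 0
Point 40 (class 0): distance = 1
Point 42 (class 0): distance = 1
K=3 nearest neighbors: classes = [0, 0, 0]
Votes for class 1: 0 / 3
Majority vote => class 0

0


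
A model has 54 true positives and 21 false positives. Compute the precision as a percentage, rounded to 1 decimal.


Precision = TP / (TP + FP) * 100
= 54 / (54 + 21)
= 54 / 75
= 0.72
= 72.0%

72.0


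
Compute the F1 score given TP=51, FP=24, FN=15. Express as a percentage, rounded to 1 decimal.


Precision = TP / (TP + FP) = 51 / 75 = 0.68
Recall = TP / (TP + FN) = 51 / 66 = 0.7727
F1 = 2 * P * R / (P + R)
= 2 * 0.68 * 0.7727 / (0.68 + 0.7727)
= 1.0509 / 1.4527
= 0.7234
As percentage: 72.3%

72.3


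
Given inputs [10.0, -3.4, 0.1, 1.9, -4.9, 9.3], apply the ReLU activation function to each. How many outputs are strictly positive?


ReLU(x) = max(0, x) for each element:
ReLU(10.0) = 10.0
ReLU(-3.4) = 0
ReLU(0.1) = 0.1
ReLU(1.9) = 1.9
ReLU(-4.9) = 0
ReLU(9.3) = 9.3
Active neurons (>0): 4

4


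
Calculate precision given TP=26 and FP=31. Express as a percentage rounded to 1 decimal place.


Precision = TP / (TP + FP) * 100
= 26 / (26 + 31)
= 26 / 57
= 0.4561
= 45.6%

45.6


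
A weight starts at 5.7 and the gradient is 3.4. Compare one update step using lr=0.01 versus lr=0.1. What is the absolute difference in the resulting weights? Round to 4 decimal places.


With lr=0.01: w_new = 5.7 - 0.01 * 3.4 = 5.666
With lr=0.1: w_new = 5.7 - 0.1 * 3.4 = 5.36
Absolute difference = |5.666 - 5.36|
= 0.3060

0.3060


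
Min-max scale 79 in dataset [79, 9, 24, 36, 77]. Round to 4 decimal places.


Min = 9, Max = 79
Range = 79 - 9 = 70
Scaled = (x - min) / (max - min)
= (79 - 9) / 70
= 70 / 70
= 1.0000

1.0000


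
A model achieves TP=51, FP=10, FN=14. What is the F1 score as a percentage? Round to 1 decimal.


Precision = TP / (TP + FP) = 51 / 61 = 0.8361
Recall = TP / (TP + FN) = 51 / 65 = 0.7846
F1 = 2 * P * R / (P + R)
= 2 * 0.8361 * 0.7846 / (0.8361 + 0.7846)
= 1.312 / 1.6207
= 0.8095
As percentage: 81.0%

81.0


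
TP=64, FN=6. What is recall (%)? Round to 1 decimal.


Recall = TP / (TP + FN) * 100
= 64 / (64 + 6)
= 64 / 70
= 0.9143
= 91.4%

91.4


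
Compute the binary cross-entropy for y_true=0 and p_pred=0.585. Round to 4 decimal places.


For y=0: Loss = -log(1-p)
= -log(1 - 0.585)
= -log(0.415)
= -(-0.8795)
= 0.8795

0.8795


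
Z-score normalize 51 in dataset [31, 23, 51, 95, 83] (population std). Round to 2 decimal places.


Mean = (31 + 23 + 51 + 95 + 83) / 5 = 56.6
Variance = sum((x_i - mean)^2) / n = 797.44
Std = sqrt(797.44) = 28.239
Z = (x - mean) / std
= (51 - 56.6) / 28.239
= -5.6 / 28.239
= -0.20

-0.20


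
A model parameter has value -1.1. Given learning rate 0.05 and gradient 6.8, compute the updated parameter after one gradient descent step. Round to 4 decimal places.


w_new = w_old - lr * gradient
= -1.1 - 0.05 * 6.8
= -1.1 - (0.34)
= -1.4400

-1.4400


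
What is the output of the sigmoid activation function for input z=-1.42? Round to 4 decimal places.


sigmoid(z) = 1 / (1 + exp(-z))
exp(-(-1.42)) = exp(1.42) = 4.1371
1 + 4.1371 = 5.1371
1 / 5.1371 = 0.1947

0.1947


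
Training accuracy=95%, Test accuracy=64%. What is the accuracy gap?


Gap = train_accuracy - test_accuracy
= 95 - 64
= 31%
This large gap strongly indicates overfitting.

31


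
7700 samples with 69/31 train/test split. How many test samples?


Train samples = 7700 * 69% = 5313
Test samples = 7700 - 5313
= 2387

2387


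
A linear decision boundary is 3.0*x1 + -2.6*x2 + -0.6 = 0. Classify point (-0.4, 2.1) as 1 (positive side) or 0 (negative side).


Compute 3.0 * -0.4 + -2.6 * 2.1 + -0.6
= -1.2 + -5.46 + -0.6
= -7.26
Since -7.26 < 0, the point is on the negative side.

0


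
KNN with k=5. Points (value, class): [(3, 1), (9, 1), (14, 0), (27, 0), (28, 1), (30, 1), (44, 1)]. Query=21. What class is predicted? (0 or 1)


Distances from query 21:
Point 27 (class 0): distance = 6
Point 14 (class 0): distance = 7
Point 28 (class 1): distance = 7
Point 30 (class 1): distance = 9
Point 9 (class 1): distance = 12
K=5 nearest neighbors: classes = [0, 0, 1, 1, 1]
Votes for class 1: 3 / 5
Majority vote => class 1

1


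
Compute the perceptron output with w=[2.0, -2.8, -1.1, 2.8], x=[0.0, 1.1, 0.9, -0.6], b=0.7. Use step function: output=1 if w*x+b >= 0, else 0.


z = w . x + b
= 2.0*0.0 + -2.8*1.1 + -1.1*0.9 + 2.8*-0.6 + 0.7
= 0.0 + -3.08 + -0.99 + -1.68 + 0.7
= -5.75 + 0.7
= -5.05
Since z = -5.05 < 0, output = 0

0


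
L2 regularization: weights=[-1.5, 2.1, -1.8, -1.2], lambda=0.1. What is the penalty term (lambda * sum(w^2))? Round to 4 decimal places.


Squaring each weight:
(-1.5)^2 = 2.25
2.1^2 = 4.41
(-1.8)^2 = 3.24
(-1.2)^2 = 1.44
Sum of squares = 11.34
Penalty = 0.1 * 11.34 = 1.1340

1.1340


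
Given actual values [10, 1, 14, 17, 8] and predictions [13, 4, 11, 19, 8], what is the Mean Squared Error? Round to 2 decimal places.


Differences: [-3, -3, 3, -2, 0]
Squared errors: [9, 9, 9, 4, 0]
Sum of squared errors = 31
MSE = 31 / 5 = 6.20

6.20


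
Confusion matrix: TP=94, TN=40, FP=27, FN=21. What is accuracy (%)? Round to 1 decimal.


Accuracy = (TP + TN) / (TP + TN + FP + FN) * 100
= (94 + 40) / (94 + 40 + 27 + 21)
= 134 / 182
= 0.7363
= 73.6%

73.6


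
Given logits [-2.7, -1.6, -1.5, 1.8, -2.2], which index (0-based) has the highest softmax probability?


Softmax is a monotonic transformation, so it preserves the argmax.
We need to find the index of the maximum logit.
Index 0: -2.7
Index 1: -1.6
Index 2: -1.5
Index 3: 1.8
Index 4: -2.2
Maximum logit = 1.8 at index 3

3


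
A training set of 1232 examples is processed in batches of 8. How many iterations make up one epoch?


Iterations per epoch = dataset_size / batch_size
= 1232 / 8
= 154

154


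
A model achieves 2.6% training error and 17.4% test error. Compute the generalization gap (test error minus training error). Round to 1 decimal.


Generalization gap = test_error - train_error
= 17.4 - 2.6
= 14.8%
A large gap suggests overfitting.

14.8


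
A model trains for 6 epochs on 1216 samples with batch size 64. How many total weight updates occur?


Iterations per epoch = 1216 / 64 = 19
Total updates = iterations_per_epoch * epochs
= 19 * 6
= 114

114


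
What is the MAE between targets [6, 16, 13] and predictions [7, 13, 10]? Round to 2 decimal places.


Absolute errors: [1, 3, 3]
Sum of absolute errors = 7
MAE = 7 / 3 = 2.33

2.33


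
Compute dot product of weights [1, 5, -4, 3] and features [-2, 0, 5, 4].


Element-wise products:
1 * -2 = -2
5 * 0 = 0
-4 * 5 = -20
3 * 4 = 12
Sum = -2 + 0 + -20 + 12
= -10

-10


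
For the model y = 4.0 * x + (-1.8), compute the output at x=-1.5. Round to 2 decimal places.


y = 4.0 * -1.5 + (-1.8)
= -6.0 + (-1.8)
= -7.80

-7.80


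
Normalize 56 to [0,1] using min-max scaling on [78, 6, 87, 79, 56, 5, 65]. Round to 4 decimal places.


Min = 5, Max = 87
Range = 87 - 5 = 82
Scaled = (x - min) / (max - min)
= (56 - 5) / 82
= 51 / 82
= 0.6220

0.6220


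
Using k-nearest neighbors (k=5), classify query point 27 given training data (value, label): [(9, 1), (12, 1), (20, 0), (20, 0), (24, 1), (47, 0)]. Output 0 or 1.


Distances from query 27:
Point 24 (class 1): distance = 3
Point 20 (class 0): distance = 7
Point 20 (class 0): distance = 7
Point 12 (class 1): distance = 15
Point 9 (class 1): distance = 18
K=5 nearest neighbors: classes = [1, 0, 0, 1, 1]
Votes for class 1: 3 / 5
Majority vote => class 1

1


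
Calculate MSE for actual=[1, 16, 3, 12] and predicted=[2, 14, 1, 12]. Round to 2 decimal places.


Differences: [-1, 2, 2, 0]
Squared errors: [1, 4, 4, 0]
Sum of squared errors = 9
MSE = 9 / 4 = 2.25

2.25


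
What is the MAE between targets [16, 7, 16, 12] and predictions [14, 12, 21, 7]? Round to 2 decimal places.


Absolute errors: [2, 5, 5, 5]
Sum of absolute errors = 17
MAE = 17 / 4 = 4.25

4.25


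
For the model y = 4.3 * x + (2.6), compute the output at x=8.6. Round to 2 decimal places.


y = 4.3 * 8.6 + (2.6)
= 36.98 + (2.6)
= 39.58

39.58


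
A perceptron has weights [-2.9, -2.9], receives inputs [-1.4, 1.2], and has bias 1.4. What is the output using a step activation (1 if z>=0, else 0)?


z = w . x + b
= -2.9*-1.4 + -2.9*1.2 + 1.4
= 4.06 + -3.48 + 1.4
= 0.58 + 1.4
= 1.98
Since z = 1.98 >= 0, output = 1

1


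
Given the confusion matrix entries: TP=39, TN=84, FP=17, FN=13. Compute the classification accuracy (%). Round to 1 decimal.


Accuracy = (TP + TN) / (TP + TN + FP + FN) * 100
= (39 + 84) / (39 + 84 + 17 + 13)
= 123 / 153
= 0.8039
= 80.4%

80.4


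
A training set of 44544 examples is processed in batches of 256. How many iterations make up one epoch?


Iterations per epoch = dataset_size / batch_size
= 44544 / 256
= 174

174


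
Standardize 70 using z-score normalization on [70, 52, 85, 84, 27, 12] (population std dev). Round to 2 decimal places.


Mean = (70 + 52 + 85 + 84 + 27 + 12) / 6 = 55.0
Variance = sum((x_i - mean)^2) / n = 768.0
Std = sqrt(768.0) = 27.7128
Z = (x - mean) / std
= (70 - 55.0) / 27.7128
= 15.0 / 27.7128
= 0.54

0.54


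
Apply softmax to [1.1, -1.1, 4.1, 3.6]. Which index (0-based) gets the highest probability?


Softmax is a monotonic transformation, so it preserves the argmax.
We need to find the index of the maximum logit.
Index 0: 1.1
Index 1: -1.1
Index 2: 4.1
Index 3: 3.6
Maximum logit = 4.1 at index 2

2


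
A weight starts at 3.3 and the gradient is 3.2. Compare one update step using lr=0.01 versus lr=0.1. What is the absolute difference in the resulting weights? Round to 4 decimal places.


With lr=0.01: w_new = 3.3 - 0.01 * 3.2 = 3.268
With lr=0.1: w_new = 3.3 - 0.1 * 3.2 = 2.98
Absolute difference = |3.268 - 2.98|
= 0.2880

0.2880


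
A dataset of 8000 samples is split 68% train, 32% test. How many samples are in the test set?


Train samples = 8000 * 68% = 5440
Test samples = 8000 - 5440
= 2560

2560


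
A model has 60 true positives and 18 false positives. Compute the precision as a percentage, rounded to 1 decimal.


Precision = TP / (TP + FP) * 100
= 60 / (60 + 18)
= 60 / 78
= 0.7692
= 76.9%

76.9


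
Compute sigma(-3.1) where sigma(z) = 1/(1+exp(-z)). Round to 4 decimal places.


sigmoid(z) = 1 / (1 + exp(-z))
exp(-(-3.1)) = exp(3.1) = 22.198
1 + 22.198 = 23.198
1 / 23.198 = 0.0431

0.0431


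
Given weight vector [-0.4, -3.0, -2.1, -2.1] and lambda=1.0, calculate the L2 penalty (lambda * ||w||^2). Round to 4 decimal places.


Squaring each weight:
(-0.4)^2 = 0.16
(-3.0)^2 = 9.0
(-2.1)^2 = 4.41
(-2.1)^2 = 4.41
Sum of squares = 17.98
Penalty = 1.0 * 17.98 = 17.9800

17.9800


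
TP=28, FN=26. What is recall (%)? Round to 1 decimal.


Recall = TP / (TP + FN) * 100
= 28 / (28 + 26)
= 28 / 54
= 0.5185
= 51.9%

51.9


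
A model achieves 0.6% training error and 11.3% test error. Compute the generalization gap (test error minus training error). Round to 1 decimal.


Generalization gap = test_error - train_error
= 11.3 - 0.6
= 10.7%
A large gap suggests overfitting.

10.7


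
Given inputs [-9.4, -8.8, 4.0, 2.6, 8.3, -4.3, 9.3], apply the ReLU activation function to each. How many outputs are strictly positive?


ReLU(x) = max(0, x) for each element:
ReLU(-9.4) = 0
ReLU(-8.8) = 0
ReLU(4.0) = 4.0
ReLU(2.6) = 2.6
ReLU(8.3) = 8.3
ReLU(-4.3) = 0
ReLU(9.3) = 9.3
Active neurons (>0): 4

4


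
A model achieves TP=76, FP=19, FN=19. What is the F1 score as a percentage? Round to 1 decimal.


Precision = TP / (TP + FP) = 76 / 95 = 0.8
Recall = TP / (TP + FN) = 76 / 95 = 0.8
F1 = 2 * P * R / (P + R)
= 2 * 0.8 * 0.8 / (0.8 + 0.8)
= 1.28 / 1.6
= 0.8
As percentage: 80.0%

80.0


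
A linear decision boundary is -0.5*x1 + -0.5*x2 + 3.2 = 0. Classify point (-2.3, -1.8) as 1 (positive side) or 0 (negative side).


Compute -0.5 * -2.3 + -0.5 * -1.8 + 3.2
= 1.15 + 0.9 + 3.2
= 5.25
Since 5.25 >= 0, the point is on the positive side.

1


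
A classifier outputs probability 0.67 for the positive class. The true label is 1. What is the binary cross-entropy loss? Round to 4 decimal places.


For y=1: Loss = -log(p)
= -log(0.67)
= -(-0.4005)
= 0.4005

0.4005


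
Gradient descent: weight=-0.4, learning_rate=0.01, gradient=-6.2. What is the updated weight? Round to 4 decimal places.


w_new = w_old - lr * gradient
= -0.4 - 0.01 * -6.2
= -0.4 - (-0.062)
= -0.3380

-0.3380


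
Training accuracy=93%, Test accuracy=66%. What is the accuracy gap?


Gap = train_accuracy - test_accuracy
= 93 - 66
= 27%
This large gap strongly indicates overfitting.

27


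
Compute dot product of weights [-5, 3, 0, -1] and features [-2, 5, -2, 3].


Element-wise products:
-5 * -2 = 10
3 * 5 = 15
0 * -2 = 0
-1 * 3 = -3
Sum = 10 + 15 + 0 + -3
= 22

22


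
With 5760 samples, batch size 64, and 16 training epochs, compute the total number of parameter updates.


Iterations per epoch = 5760 / 64 = 90
Total updates = iterations_per_epoch * epochs
= 90 * 16
= 1440

1440


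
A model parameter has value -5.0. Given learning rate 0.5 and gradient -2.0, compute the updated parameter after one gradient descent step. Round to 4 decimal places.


w_new = w_old - lr * gradient
= -5.0 - 0.5 * -2.0
= -5.0 - (-1.0)
= -4.0000

-4.0000


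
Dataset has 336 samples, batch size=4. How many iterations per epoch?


Iterations per epoch = dataset_size / batch_size
= 336 / 4
= 84

84


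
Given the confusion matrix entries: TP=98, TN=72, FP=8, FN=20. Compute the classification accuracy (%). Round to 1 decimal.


Accuracy = (TP + TN) / (TP + TN + FP + FN) * 100
= (98 + 72) / (98 + 72 + 8 + 20)
= 170 / 198
= 0.8586
= 85.9%

85.9


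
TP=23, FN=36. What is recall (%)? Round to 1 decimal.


Recall = TP / (TP + FN) * 100
= 23 / (23 + 36)
= 23 / 59
= 0.3898
= 39.0%

39.0


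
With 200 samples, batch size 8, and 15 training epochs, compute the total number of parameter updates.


Iterations per epoch = 200 / 8 = 25
Total updates = iterations_per_epoch * epochs
= 25 * 15
= 375

375


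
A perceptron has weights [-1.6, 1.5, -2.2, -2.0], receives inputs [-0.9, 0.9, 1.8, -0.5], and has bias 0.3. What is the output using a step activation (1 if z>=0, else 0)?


z = w . x + b
= -1.6*-0.9 + 1.5*0.9 + -2.2*1.8 + -2.0*-0.5 + 0.3
= 1.44 + 1.35 + -3.96 + 1.0 + 0.3
= -0.17 + 0.3
= 0.13
Since z = 0.13 >= 0, output = 1

1


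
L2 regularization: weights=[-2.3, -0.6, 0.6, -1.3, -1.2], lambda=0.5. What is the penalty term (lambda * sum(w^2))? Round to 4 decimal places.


Squaring each weight:
(-2.3)^2 = 5.29
(-0.6)^2 = 0.36
0.6^2 = 0.36
(-1.3)^2 = 1.69
(-1.2)^2 = 1.44
Sum of squares = 9.14
Penalty = 0.5 * 9.14 = 4.5700

4.5700


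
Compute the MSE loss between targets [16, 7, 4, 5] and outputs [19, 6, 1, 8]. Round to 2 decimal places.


Differences: [-3, 1, 3, -3]
Squared errors: [9, 1, 9, 9]
Sum of squared errors = 28
MSE = 28 / 4 = 7.00

7.00


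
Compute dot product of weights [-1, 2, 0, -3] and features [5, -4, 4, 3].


Element-wise products:
-1 * 5 = -5
2 * -4 = -8
0 * 4 = 0
-3 * 3 = -9
Sum = -5 + -8 + 0 + -9
= -22

-22


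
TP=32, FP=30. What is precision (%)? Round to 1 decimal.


Precision = TP / (TP + FP) * 100
= 32 / (32 + 30)
= 32 / 62
= 0.5161
= 51.6%

51.6


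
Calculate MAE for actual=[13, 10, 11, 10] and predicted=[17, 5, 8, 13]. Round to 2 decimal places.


Absolute errors: [4, 5, 3, 3]
Sum of absolute errors = 15
MAE = 15 / 4 = 3.75

3.75


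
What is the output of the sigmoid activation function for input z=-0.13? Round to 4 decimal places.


sigmoid(z) = 1 / (1 + exp(-z))
exp(-(-0.13)) = exp(0.13) = 1.1388
1 + 1.1388 = 2.1388
1 / 2.1388 = 0.4675

0.4675


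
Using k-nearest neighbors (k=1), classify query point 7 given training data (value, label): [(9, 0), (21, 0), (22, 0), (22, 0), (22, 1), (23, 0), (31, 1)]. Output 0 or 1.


Distances from query 7:
Point 9 (class 0): distance = 2
K=1 nearest neighbors: classes = [0]
Votes for class 1: 0 / 1
Majority vote => class 0

0


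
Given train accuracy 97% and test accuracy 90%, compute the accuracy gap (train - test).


Gap = train_accuracy - test_accuracy
= 97 - 90
= 7%
This moderate gap may indicate mild overfitting.

7


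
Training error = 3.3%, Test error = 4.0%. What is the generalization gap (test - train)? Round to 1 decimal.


Generalization gap = test_error - train_error
= 4.0 - 3.3
= 0.7%
A small gap suggests good generalization.

0.7


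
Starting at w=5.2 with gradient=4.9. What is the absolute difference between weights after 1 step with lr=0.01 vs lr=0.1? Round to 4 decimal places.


With lr=0.01: w_new = 5.2 - 0.01 * 4.9 = 5.151
With lr=0.1: w_new = 5.2 - 0.1 * 4.9 = 4.71
Absolute difference = |5.151 - 4.71|
= 0.4410

0.4410


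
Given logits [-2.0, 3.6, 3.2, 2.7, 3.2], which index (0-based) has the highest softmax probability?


Softmax is a monotonic transformation, so it preserves the argmax.
We need to find the index of the maximum logit.
Index 0: -2.0
Index 1: 3.6
Index 2: 3.2
Index 3: 2.7
Index 4: 3.2
Maximum logit = 3.6 at index 1

1


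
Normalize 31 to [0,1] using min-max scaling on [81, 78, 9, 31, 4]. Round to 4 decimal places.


Min = 4, Max = 81
Range = 81 - 4 = 77
Scaled = (x - min) / (max - min)
= (31 - 4) / 77
= 27 / 77
= 0.3506

0.3506


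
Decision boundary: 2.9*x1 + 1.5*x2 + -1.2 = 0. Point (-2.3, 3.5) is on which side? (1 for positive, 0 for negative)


Compute 2.9 * -2.3 + 1.5 * 3.5 + -1.2
= -6.67 + 5.25 + -1.2
= -2.62
Since -2.62 < 0, the point is on the negative side.

0


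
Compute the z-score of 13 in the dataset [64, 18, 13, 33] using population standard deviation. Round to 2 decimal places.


Mean = (64 + 18 + 13 + 33) / 4 = 32.0
Variance = sum((x_i - mean)^2) / n = 395.5
Std = sqrt(395.5) = 19.8872
Z = (x - mean) / std
= (13 - 32.0) / 19.8872
= -19.0 / 19.8872
= -0.96

-0.96


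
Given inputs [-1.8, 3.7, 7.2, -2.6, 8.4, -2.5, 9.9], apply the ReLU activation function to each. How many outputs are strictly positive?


ReLU(x) = max(0, x) for each element:
ReLU(-1.8) = 0
ReLU(3.7) = 3.7
ReLU(7.2) = 7.2
ReLU(-2.6) = 0
ReLU(8.4) = 8.4
ReLU(-2.5) = 0
ReLU(9.9) = 9.9
Active neurons (>0): 4

4


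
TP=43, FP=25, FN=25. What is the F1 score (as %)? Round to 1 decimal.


Precision = TP / (TP + FP) = 43 / 68 = 0.6324
Recall = TP / (TP + FN) = 43 / 68 = 0.6324
F1 = 2 * P * R / (P + R)
= 2 * 0.6324 * 0.6324 / (0.6324 + 0.6324)
= 0.7997 / 1.2647
= 0.6324
As percentage: 63.2%

63.2


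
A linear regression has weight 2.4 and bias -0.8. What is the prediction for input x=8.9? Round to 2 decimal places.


y = 2.4 * 8.9 + (-0.8)
= 21.36 + (-0.8)
= 20.56

20.56


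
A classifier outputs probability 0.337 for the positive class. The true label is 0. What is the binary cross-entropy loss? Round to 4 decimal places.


For y=0: Loss = -log(1-p)
= -log(1 - 0.337)
= -log(0.663)
= -(-0.411)
= 0.4110

0.4110


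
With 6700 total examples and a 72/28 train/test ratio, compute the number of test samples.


Train samples = 6700 * 72% = 4824
Test samples = 6700 - 4824
= 1876

1876


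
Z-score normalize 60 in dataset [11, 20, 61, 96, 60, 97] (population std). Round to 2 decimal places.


Mean = (11 + 20 + 61 + 96 + 60 + 97) / 6 = 57.5
Variance = sum((x_i - mean)^2) / n = 1104.9167
Std = sqrt(1104.9167) = 33.2403
Z = (x - mean) / std
= (60 - 57.5) / 33.2403
= 2.5 / 33.2403
= 0.08

0.08


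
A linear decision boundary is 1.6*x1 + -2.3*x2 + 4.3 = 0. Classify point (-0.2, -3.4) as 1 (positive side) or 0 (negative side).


Compute 1.6 * -0.2 + -2.3 * -3.4 + 4.3
= -0.32 + 7.82 + 4.3
= 11.8
Since 11.8 >= 0, the point is on the positive side.

1


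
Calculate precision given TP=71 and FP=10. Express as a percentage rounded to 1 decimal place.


Precision = TP / (TP + FP) * 100
= 71 / (71 + 10)
= 71 / 81
= 0.8765
= 87.7%

87.7


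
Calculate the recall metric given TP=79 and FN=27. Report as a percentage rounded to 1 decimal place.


Recall = TP / (TP + FN) * 100
= 79 / (79 + 27)
= 79 / 106
= 0.7453
= 74.5%

74.5


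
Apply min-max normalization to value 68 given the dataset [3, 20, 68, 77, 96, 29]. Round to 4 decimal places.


Min = 3, Max = 96
Range = 96 - 3 = 93
Scaled = (x - min) / (max - min)
= (68 - 3) / 93
= 65 / 93
= 0.6989

0.6989


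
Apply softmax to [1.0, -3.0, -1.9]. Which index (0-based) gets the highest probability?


Softmax is a monotonic transformation, so it preserves the argmax.
We need to find the index of the maximum logit.
Index 0: 1.0
Index 1: -3.0
Index 2: -1.9
Maximum logit = 1.0 at index 0

0


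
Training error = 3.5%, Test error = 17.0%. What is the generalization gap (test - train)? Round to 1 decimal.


Generalization gap = test_error - train_error
= 17.0 - 3.5
= 13.5%
A large gap suggests overfitting.

13.5


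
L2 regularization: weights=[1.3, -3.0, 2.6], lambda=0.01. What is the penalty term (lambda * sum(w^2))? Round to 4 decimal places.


Squaring each weight:
1.3^2 = 1.69
(-3.0)^2 = 9.0
2.6^2 = 6.76
Sum of squares = 17.45
Penalty = 0.01 * 17.45 = 0.1745

0.1745


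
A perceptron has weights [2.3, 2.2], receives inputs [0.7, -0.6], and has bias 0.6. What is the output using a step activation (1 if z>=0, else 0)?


z = w . x + b
= 2.3*0.7 + 2.2*-0.6 + 0.6
= 1.61 + -1.32 + 0.6
= 0.29 + 0.6
= 0.89
Since z = 0.89 >= 0, output = 1

1


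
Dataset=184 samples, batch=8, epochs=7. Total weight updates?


Iterations per epoch = 184 / 8 = 23
Total updates = iterations_per_epoch * epochs
= 23 * 7
= 161

161


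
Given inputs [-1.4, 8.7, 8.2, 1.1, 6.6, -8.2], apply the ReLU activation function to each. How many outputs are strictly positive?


ReLU(x) = max(0, x) for each element:
ReLU(-1.4) = 0
ReLU(8.7) = 8.7
ReLU(8.2) = 8.2
ReLU(1.1) = 1.1
ReLU(6.6) = 6.6
ReLU(-8.2) = 0
Active neurons (>0): 4

4


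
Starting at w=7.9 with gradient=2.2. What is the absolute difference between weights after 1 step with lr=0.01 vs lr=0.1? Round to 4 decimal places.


With lr=0.01: w_new = 7.9 - 0.01 * 2.2 = 7.878
With lr=0.1: w_new = 7.9 - 0.1 * 2.2 = 7.68
Absolute difference = |7.878 - 7.68|
= 0.1980

0.1980


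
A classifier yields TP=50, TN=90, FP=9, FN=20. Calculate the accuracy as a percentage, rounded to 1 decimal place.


Accuracy = (TP + TN) / (TP + TN + FP + FN) * 100
= (50 + 90) / (50 + 90 + 9 + 20)
= 140 / 169
= 0.8284
= 82.8%

82.8


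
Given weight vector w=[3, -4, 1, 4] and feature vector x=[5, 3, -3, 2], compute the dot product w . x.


Element-wise products:
3 * 5 = 15
-4 * 3 = -12
1 * -3 = -3
4 * 2 = 8
Sum = 15 + -12 + -3 + 8
= 8

8


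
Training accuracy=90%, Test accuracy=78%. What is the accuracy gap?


Gap = train_accuracy - test_accuracy
= 90 - 78
= 12%
This gap suggests the model is overfitting.

12


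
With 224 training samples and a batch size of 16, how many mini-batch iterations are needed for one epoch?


Iterations per epoch = dataset_size / batch_size
= 224 / 16
= 14

14


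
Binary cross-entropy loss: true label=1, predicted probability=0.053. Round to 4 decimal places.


For y=1: Loss = -log(p)
= -log(0.053)
= -(-2.9375)
= 2.9375

2.9375


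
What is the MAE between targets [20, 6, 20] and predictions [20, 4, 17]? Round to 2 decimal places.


Absolute errors: [0, 2, 3]
Sum of absolute errors = 5
MAE = 5 / 3 = 1.67

1.67


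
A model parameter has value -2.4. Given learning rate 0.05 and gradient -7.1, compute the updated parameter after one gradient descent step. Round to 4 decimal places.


w_new = w_old - lr * gradient
= -2.4 - 0.05 * -7.1
= -2.4 - (-0.355)
= -2.0450

-2.0450


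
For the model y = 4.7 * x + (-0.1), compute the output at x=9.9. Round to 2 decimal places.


y = 4.7 * 9.9 + (-0.1)
= 46.53 + (-0.1)
= 46.43

46.43


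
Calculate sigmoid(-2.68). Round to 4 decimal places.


sigmoid(z) = 1 / (1 + exp(-z))
exp(-(-2.68)) = exp(2.68) = 14.5851
1 + 14.5851 = 15.5851
1 / 15.5851 = 0.0642

0.0642


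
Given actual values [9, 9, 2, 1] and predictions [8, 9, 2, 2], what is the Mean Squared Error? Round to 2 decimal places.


Differences: [1, 0, 0, -1]
Squared errors: [1, 0, 0, 1]
Sum of squared errors = 2
MSE = 2 / 4 = 0.50

0.50


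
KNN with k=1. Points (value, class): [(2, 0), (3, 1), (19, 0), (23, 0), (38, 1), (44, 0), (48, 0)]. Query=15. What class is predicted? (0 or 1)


Distances from query 15:
Point 19 (class 0): distance = 4
K=1 nearest neighbors: classes = [0]
Votes for class 1: 0 / 1
Majority vote => class 0

0


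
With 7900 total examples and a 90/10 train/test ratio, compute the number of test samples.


Train samples = 7900 * 90% = 7110
Test samples = 7900 - 7110
= 790

790


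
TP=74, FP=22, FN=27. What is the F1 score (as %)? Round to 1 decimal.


Precision = TP / (TP + FP) = 74 / 96 = 0.7708
Recall = TP / (TP + FN) = 74 / 101 = 0.7327
F1 = 2 * P * R / (P + R)
= 2 * 0.7708 * 0.7327 / (0.7708 + 0.7327)
= 1.1295 / 1.5035
= 0.7513
As percentage: 75.1%

75.1


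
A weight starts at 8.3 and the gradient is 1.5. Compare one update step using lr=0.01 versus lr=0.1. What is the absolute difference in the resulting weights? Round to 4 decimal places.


With lr=0.01: w_new = 8.3 - 0.01 * 1.5 = 8.285
With lr=0.1: w_new = 8.3 - 0.1 * 1.5 = 8.15
Absolute difference = |8.285 - 8.15|
= 0.1350

0.1350


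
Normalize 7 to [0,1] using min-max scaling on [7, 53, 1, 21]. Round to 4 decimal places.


Min = 1, Max = 53
Range = 53 - 1 = 52
Scaled = (x - min) / (max - min)
= (7 - 1) / 52
= 6 / 52
= 0.1154

0.1154


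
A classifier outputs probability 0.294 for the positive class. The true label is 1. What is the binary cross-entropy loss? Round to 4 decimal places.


For y=1: Loss = -log(p)
= -log(0.294)
= -(-1.2242)
= 1.2242

1.2242


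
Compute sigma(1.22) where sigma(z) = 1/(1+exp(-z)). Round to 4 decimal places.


sigmoid(z) = 1 / (1 + exp(-z))
exp(-(1.22)) = exp(-1.22) = 0.2952
1 + 0.2952 = 1.2952
1 / 1.2952 = 0.7721

0.7721


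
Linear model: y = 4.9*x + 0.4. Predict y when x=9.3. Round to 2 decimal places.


y = 4.9 * 9.3 + (0.4)
= 45.57 + (0.4)
= 45.97

45.97


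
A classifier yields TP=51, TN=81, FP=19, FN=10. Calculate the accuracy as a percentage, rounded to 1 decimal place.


Accuracy = (TP + TN) / (TP + TN + FP + FN) * 100
= (51 + 81) / (51 + 81 + 19 + 10)
= 132 / 161
= 0.8199
= 82.0%

82.0


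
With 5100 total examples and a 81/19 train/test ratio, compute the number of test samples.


Train samples = 5100 * 81% = 4131
Test samples = 5100 - 4131
= 969

969


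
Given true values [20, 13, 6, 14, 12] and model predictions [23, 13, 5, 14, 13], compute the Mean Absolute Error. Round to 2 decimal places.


Absolute errors: [3, 0, 1, 0, 1]
Sum of absolute errors = 5
MAE = 5 / 5 = 1.00

1.00


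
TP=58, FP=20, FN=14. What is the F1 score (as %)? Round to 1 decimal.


Precision = TP / (TP + FP) = 58 / 78 = 0.7436
Recall = TP / (TP + FN) = 58 / 72 = 0.8056
F1 = 2 * P * R / (P + R)
= 2 * 0.7436 * 0.8056 / (0.7436 + 0.8056)
= 1.198 / 1.5491
= 0.7733
As percentage: 77.3%

77.3


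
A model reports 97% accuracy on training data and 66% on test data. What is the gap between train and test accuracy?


Gap = train_accuracy - test_accuracy
= 97 - 66
= 31%
This large gap strongly indicates overfitting.

31


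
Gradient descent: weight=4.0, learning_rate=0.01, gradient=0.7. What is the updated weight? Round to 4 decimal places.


w_new = w_old - lr * gradient
= 4.0 - 0.01 * 0.7
= 4.0 - (0.007)
= 3.9930

3.9930


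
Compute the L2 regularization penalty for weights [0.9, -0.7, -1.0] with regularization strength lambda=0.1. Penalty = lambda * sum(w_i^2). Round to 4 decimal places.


Squaring each weight:
0.9^2 = 0.81
(-0.7)^2 = 0.49
(-1.0)^2 = 1.0
Sum of squares = 2.3
Penalty = 0.1 * 2.3 = 0.2300

0.2300


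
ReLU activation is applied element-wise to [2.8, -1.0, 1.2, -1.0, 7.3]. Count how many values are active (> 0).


ReLU(x) = max(0, x) for each element:
ReLU(2.8) = 2.8
ReLU(-1.0) = 0
ReLU(1.2) = 1.2
ReLU(-1.0) = 0
ReLU(7.3) = 7.3
Active neurons (>0): 3

3


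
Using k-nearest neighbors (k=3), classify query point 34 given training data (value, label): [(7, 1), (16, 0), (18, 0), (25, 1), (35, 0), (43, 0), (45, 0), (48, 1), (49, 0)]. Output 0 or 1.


Distances from query 34:
Point 35 (class 0): distance = 1
Point 43 (class 0): distance = 9
Point 25 (class 1): distance = 9
K=3 nearest neighbors: classes = [0, 0, 1]
Votes for class 1: 1 / 3
Majority vote => class 0

0


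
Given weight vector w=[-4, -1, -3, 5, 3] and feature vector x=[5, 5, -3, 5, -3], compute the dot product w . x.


Element-wise products:
-4 * 5 = -20
-1 * 5 = -5
-3 * -3 = 9
5 * 5 = 25
3 * -3 = -9
Sum = -20 + -5 + 9 + 25 + -9
= 0

0


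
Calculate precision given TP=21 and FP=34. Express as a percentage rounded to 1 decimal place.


Precision = TP / (TP + FP) * 100
= 21 / (21 + 34)
= 21 / 55
= 0.3818
= 38.2%

38.2


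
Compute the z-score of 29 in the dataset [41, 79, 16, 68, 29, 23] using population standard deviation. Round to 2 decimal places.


Mean = (41 + 79 + 16 + 68 + 29 + 23) / 6 = 42.6667
Variance = sum((x_i - mean)^2) / n = 541.5556
Std = sqrt(541.5556) = 23.2713
Z = (x - mean) / std
= (29 - 42.6667) / 23.2713
= -13.6667 / 23.2713
= -0.59

-0.59


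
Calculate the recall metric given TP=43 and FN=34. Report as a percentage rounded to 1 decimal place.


Recall = TP / (TP + FN) * 100
= 43 / (43 + 34)
= 43 / 77
= 0.5584
= 55.8%

55.8


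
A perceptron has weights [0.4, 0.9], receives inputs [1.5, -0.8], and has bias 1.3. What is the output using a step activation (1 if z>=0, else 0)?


z = w . x + b
= 0.4*1.5 + 0.9*-0.8 + 1.3
= 0.6 + -0.72 + 1.3
= -0.12 + 1.3
= 1.18
Since z = 1.18 >= 0, output = 1

1


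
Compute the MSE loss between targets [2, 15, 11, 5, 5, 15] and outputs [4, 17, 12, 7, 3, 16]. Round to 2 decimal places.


Differences: [-2, -2, -1, -2, 2, -1]
Squared errors: [4, 4, 1, 4, 4, 1]
Sum of squared errors = 18
MSE = 18 / 6 = 3.00

3.00


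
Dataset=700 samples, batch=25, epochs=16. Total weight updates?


Iterations per epoch = 700 / 25 = 28
Total updates = iterations_per_epoch * epochs
= 28 * 16
= 448

448


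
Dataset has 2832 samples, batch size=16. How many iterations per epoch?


Iterations per epoch = dataset_size / batch_size
= 2832 / 16
= 177

177


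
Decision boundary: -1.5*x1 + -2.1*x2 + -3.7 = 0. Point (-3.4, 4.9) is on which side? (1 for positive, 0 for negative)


Compute -1.5 * -3.4 + -2.1 * 4.9 + -3.7
= 5.1 + -10.29 + -3.7
= -8.89
Since -8.89 < 0, the point is on the negative side.

0


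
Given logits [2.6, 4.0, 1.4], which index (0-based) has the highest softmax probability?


Softmax is a monotonic transformation, so it preserves the argmax.
We need to find the index of the maximum logit.
Index 0: 2.6
Index 1: 4.0
Index 2: 1.4
Maximum logit = 4.0 at index 1

1


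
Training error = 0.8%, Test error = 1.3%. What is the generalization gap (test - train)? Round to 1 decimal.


Generalization gap = test_error - train_error
= 1.3 - 0.8
= 0.5%
A small gap suggests good generalization.

0.5


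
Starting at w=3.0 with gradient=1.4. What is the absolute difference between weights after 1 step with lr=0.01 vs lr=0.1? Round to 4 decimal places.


With lr=0.01: w_new = 3.0 - 0.01 * 1.4 = 2.986
With lr=0.1: w_new = 3.0 - 0.1 * 1.4 = 2.86
Absolute difference = |2.986 - 2.86|
= 0.1260

0.1260


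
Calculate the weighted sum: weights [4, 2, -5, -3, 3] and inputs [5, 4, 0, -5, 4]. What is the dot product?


Element-wise products:
4 * 5 = 20
2 * 4 = 8
-5 * 0 = 0
-3 * -5 = 15
3 * 4 = 12
Sum = 20 + 8 + 0 + 15 + 12
= 55

55


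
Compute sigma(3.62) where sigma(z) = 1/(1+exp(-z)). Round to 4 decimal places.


sigmoid(z) = 1 / (1 + exp(-z))
exp(-(3.62)) = exp(-3.62) = 0.0268
1 + 0.0268 = 1.0268
1 / 1.0268 = 0.9739

0.9739


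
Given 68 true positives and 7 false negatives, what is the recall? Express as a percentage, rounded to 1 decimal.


Recall = TP / (TP + FN) * 100
= 68 / (68 + 7)
= 68 / 75
= 0.9067
= 90.7%

90.7


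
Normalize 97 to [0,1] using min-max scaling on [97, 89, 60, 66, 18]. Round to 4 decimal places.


Min = 18, Max = 97
Range = 97 - 18 = 79
Scaled = (x - min) / (max - min)
= (97 - 18) / 79
= 79 / 79
= 1.0000

1.0000


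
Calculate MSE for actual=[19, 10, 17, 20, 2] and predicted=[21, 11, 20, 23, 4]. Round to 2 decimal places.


Differences: [-2, -1, -3, -3, -2]
Squared errors: [4, 1, 9, 9, 4]
Sum of squared errors = 27
MSE = 27 / 5 = 5.40

5.40


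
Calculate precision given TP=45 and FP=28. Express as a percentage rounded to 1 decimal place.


Precision = TP / (TP + FP) * 100
= 45 / (45 + 28)
= 45 / 73
= 0.6164
= 61.6%

61.6


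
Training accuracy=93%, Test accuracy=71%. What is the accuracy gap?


Gap = train_accuracy - test_accuracy
= 93 - 71
= 22%
This large gap strongly indicates overfitting.

22


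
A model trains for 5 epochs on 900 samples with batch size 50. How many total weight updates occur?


Iterations per epoch = 900 / 50 = 18
Total updates = iterations_per_epoch * epochs
= 18 * 5
= 90

90


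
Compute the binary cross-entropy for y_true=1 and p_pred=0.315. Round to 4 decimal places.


For y=1: Loss = -log(p)
= -log(0.315)
= -(-1.1552)
= 1.1552

1.1552


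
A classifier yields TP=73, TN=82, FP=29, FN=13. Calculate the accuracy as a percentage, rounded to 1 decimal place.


Accuracy = (TP + TN) / (TP + TN + FP + FN) * 100
= (73 + 82) / (73 + 82 + 29 + 13)
= 155 / 197
= 0.7868
= 78.7%

78.7


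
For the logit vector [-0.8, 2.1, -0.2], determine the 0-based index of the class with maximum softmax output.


Softmax is a monotonic transformation, so it preserves the argmax.
We need to find the index of the maximum logit.
Index 0: -0.8
Index 1: 2.1
Index 2: -0.2
Maximum logit = 2.1 at index 1

1


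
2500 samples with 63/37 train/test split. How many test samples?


Train samples = 2500 * 63% = 1575
Test samples = 2500 - 1575
= 925

925


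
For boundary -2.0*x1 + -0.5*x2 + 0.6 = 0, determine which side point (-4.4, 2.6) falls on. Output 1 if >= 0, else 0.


Compute -2.0 * -4.4 + -0.5 * 2.6 + 0.6
= 8.8 + -1.3 + 0.6
= 8.1
Since 8.1 >= 0, the point is on the positive side.

1


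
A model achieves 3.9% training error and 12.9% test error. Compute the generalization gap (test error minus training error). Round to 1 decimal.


Generalization gap = test_error - train_error
= 12.9 - 3.9
= 9.0%
A moderate gap.

9.0


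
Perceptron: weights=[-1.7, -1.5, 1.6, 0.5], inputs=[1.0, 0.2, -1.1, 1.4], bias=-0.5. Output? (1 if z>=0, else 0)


z = w . x + b
= -1.7*1.0 + -1.5*0.2 + 1.6*-1.1 + 0.5*1.4 + -0.5
= -1.7 + -0.3 + -1.76 + 0.7 + -0.5
= -3.06 + -0.5
= -3.56
Since z = -3.56 < 0, output = 0

0


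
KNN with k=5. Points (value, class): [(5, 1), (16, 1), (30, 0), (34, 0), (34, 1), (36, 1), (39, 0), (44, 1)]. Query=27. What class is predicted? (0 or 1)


Distances from query 27:
Point 30 (class 0): distance = 3
Point 34 (class 0): distance = 7
Point 34 (class 1): distance = 7
Point 36 (class 1): distance = 9
Point 16 (class 1): distance = 11
K=5 nearest neighbors: classes = [0, 0, 1, 1, 1]
Votes for class 1: 3 / 5
Majority vote => class 1

1


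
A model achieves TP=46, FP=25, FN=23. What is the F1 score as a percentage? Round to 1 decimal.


Precision = TP / (TP + FP) = 46 / 71 = 0.6479
Recall = TP / (TP + FN) = 46 / 69 = 0.6667
F1 = 2 * P * R / (P + R)
= 2 * 0.6479 * 0.6667 / (0.6479 + 0.6667)
= 0.8638 / 1.3146
= 0.6571
As percentage: 65.7%

65.7


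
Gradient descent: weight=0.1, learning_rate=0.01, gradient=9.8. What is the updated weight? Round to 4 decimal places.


w_new = w_old - lr * gradient
= 0.1 - 0.01 * 9.8
= 0.1 - (0.098)
= 0.0020

0.0020


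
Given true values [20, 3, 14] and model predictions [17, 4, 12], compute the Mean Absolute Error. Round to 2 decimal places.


Absolute errors: [3, 1, 2]
Sum of absolute errors = 6
MAE = 6 / 3 = 2.00

2.00


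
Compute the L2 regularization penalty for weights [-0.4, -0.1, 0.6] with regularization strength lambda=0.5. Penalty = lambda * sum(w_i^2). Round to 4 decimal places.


Squaring each weight:
(-0.4)^2 = 0.16
(-0.1)^2 = 0.01
0.6^2 = 0.36
Sum of squares = 0.53
Penalty = 0.5 * 0.53 = 0.2650

0.2650


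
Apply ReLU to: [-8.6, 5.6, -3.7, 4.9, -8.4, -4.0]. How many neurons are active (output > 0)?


ReLU(x) = max(0, x) for each element:
ReLU(-8.6) = 0
ReLU(5.6) = 5.6
ReLU(-3.7) = 0
ReLU(4.9) = 4.9
ReLU(-8.4) = 0
ReLU(-4.0) = 0
Active neurons (>0): 2

2


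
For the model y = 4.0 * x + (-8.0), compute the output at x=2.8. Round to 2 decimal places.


y = 4.0 * 2.8 + (-8.0)
= 11.2 + (-8.0)
= 3.20

3.20


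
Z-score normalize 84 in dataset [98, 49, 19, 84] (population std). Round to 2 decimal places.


Mean = (98 + 49 + 19 + 84) / 4 = 62.5
Variance = sum((x_i - mean)^2) / n = 949.25
Std = sqrt(949.25) = 30.8099
Z = (x - mean) / std
= (84 - 62.5) / 30.8099
= 21.5 / 30.8099
= 0.70

0.70


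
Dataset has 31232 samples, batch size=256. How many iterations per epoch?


Iterations per epoch = dataset_size / batch_size
= 31232 / 256
= 122

122
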